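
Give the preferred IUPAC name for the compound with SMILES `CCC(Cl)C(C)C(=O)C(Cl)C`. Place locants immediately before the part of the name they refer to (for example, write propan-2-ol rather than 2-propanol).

Counting along the main chain through the carbonyl gives 7 carbons: the parent is heptane.
A ketone (C=O on an internal carbon) is the principal characteristic group, giving the suffix -one.
Choose the numbering such that numbering from this end puts the carbonyl group at C-3 rather than C-5.
That gives the carbonyl at C-3; chloro groups at C-2 and C-5; a methyl group at C-4.
The substituents are ordered alphabetically, ignoring any di-/tri- multipliers.
The name is 2,5-dichloro-4-methylheptan-3-one.

2,5-dichloro-4-methylheptan-3-one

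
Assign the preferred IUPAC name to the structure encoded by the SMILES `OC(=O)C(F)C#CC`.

The longest chain bearing the –COOH group and the multiple bond is 5 carbons long (pentane).
The highest-priority functional group is a carboxylic acid (terminal –COOH), so the name ends in -oic acid.
The chain contains a C≡C triple bond, so the unsaturation ending is -yne.
Number the chain so that the carboxylic acid carbon is C-1 by definition.
With this numbering: the triple bond between C-3 and C-4; a fluoro group at C-2.
Assembling the pieces gives 2-fluoropent-3-ynoic acid.

2-fluoropent-3-ynoic acid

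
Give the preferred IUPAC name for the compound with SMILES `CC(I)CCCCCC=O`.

7-iodooctanal

Counting along the main chain through the –CHO group gives 8 carbons: the parent is octane.
An aldehyde (terminal –CHO) is the principal characteristic group, giving the suffix -al.
Number the chain so that the aldehyde carbon is C-1 by definition.
With this numbering: an iodo group at C-7.
The name is 7-iodooctanal.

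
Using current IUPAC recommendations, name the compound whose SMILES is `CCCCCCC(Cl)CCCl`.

1,3-dichlorononane

The parent chain contains 9 carbons (nonane).
Number the chain so that the substituent locant set {1,3} is lower than {7,9} at the first point of difference.
That gives chloro groups at C-1 and C-3.
The name is 1,3-dichlorononane.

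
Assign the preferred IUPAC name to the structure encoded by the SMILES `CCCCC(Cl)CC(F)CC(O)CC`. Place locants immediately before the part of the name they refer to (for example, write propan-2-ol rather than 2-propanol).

7-chloro-5-fluoroundecan-3-ol

The longest chain bearing the –OH group is 11 carbons long (undecane).
The principal characteristic group is an alcohol (–OH), named with the suffix -ol.
Choose the numbering such that numbering from this end puts the hydroxyl group at C-3 rather than C-9.
That gives the hydroxyl at C-3; a chloro group at C-7; a fluoro group at C-5.
The substituents are ordered alphabetically, ignoring any di-/tri- multipliers.
Putting it together: 7-chloro-5-fluoroundecan-3-ol.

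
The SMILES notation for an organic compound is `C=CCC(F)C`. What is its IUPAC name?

4-fluoropent-1-ene

The longest carbon chain that includes the multiple bond has 5 carbons, so the parent hydride is pentane.
The chain contains a C=C double bond, so the unsaturation ending is -ene.
Choose the numbering such that numbering from this end puts the double bond at C-1 rather than C-4.
This places the double bond between C-1 and C-2; a fluoro group at C-4.
The name is 4-fluoropent-1-ene.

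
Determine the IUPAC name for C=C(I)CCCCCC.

2-iodooct-1-ene

The longest chain bearing the multiple bond is 8 carbons long (octane).
There is one C=C double bond, indicated by the ending -ene.
Number the chain so that numbering from this end puts the double bond at C-1 rather than C-7.
This places the double bond between C-1 and C-2; an iodo group at C-2.
Putting it together: 2-iodooct-1-ene.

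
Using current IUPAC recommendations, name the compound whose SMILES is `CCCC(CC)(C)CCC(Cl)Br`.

The parent chain contains 7 carbons (heptane).
Number the chain so that the substituent locant set {1,1,4,4} is lower than {4,4,7,7} at the first point of difference.
With this numbering: a bromo group at C-1; a chloro group at C-1; an ethyl group at C-4; a methyl group at C-4.
The substituents are ordered alphabetically, ignoring any di-/tri- multipliers.
Assembling the pieces gives 1-bromo-1-chloro-4-ethyl-4-methylheptane.

1-bromo-1-chloro-4-ethyl-4-methylheptane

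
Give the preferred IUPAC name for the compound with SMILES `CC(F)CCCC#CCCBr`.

1-bromo-8-fluoronon-3-yne

The longest carbon chain that includes the multiple bond has 9 carbons, so the parent hydride is nonane.
There is one C≡C triple bond, indicated by the ending -yne.
Number the chain so that numbering from this end puts the triple bond at C-3 rather than C-6.
That gives the triple bond between C-3 and C-4; a bromo group at C-1; a fluoro group at C-8.
The substituents are ordered alphabetically, ignoring any di-/tri- multipliers.
The name is 1-bromo-8-fluoronon-3-yne.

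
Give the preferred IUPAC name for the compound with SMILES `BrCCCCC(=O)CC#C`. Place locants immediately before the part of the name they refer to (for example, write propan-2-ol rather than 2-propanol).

8-bromooct-1-yn-4-one

The longest chain bearing the carbonyl and the multiple bond is 8 carbons long (octane).
The principal characteristic group is a ketone (C=O on an internal carbon), named with the suffix -one.
A C≡C triple bond in the chain gives the infix -yne-.
Number the chain so that numbering from this end puts the carbonyl group at C-4 rather than C-5.
That gives the carbonyl at C-4; the triple bond between C-1 and C-2; a bromo group at C-8.
Putting it together: 8-bromooct-1-yn-4-one.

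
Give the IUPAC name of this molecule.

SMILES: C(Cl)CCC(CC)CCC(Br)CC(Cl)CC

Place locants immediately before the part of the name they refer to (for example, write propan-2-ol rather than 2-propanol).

The longest carbon chain is 11 atoms: the parent is undecane.
The numbering direction is chosen so that the substituent locant set {1,4,7,9} is lower than {3,5,8,11} at the first point of difference.
With this numbering: a bromo group at C-7; chloro groups at C-1 and C-9; an ethyl group at C-4.
Substituent prefixes are cited in alphabetical order (multiplying prefixes like di-/tri- are ignored for ordering).
Putting it together: 7-bromo-1,9-dichloro-4-ethylundecane.

7-bromo-1,9-dichloro-4-ethylundecane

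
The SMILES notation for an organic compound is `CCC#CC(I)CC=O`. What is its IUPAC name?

The longest chain bearing the –CHO group and the multiple bond is 7 carbons long (heptane).
The principal characteristic group is an aldehyde (terminal –CHO), named with the suffix -al.
There is one C≡C triple bond, indicated by the ending -yne.
Number the chain so that the aldehyde carbon is C-1 by definition.
That gives the triple bond between C-4 and C-5; an iodo group at C-3.
Putting it together: 3-iodohept-4-ynal.

3-iodohept-4-ynal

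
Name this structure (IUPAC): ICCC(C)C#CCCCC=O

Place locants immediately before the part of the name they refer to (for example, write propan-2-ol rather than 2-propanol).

The longest chain bearing the –CHO group and the multiple bond is 9 carbons long (nonane).
The principal characteristic group is an aldehyde (terminal –CHO), named with the suffix -al.
A C≡C triple bond in the chain gives the infix -yne-.
The numbering direction is chosen so that the aldehyde carbon is C-1 by definition.
With this numbering: the triple bond between C-5 and C-6; an iodo group at C-9; a methyl group at C-7.
The substituents are ordered alphabetically, ignoring any di-/tri- multipliers.
The name is 9-iodo-7-methylnon-5-ynal.

9-iodo-7-methylnon-5-ynal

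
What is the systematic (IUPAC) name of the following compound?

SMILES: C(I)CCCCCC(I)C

The longest carbon chain is 8 atoms: the parent is octane.
Number the chain so that the substituent locant set {1,7} is lower than {2,8} at the first point of difference.
With this numbering: iodo groups at C-1 and C-7.
The name is 1,7-diiodooctane.

1,7-diiodooctane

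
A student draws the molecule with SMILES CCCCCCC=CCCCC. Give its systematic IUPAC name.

The longest carbon chain that includes the multiple bond has 12 carbons, so the parent hydride is dodecane.
A C=C double bond in the chain gives the infix -ene-.
The numbering direction is chosen so that numbering from this end puts the double bond at C-5 rather than C-7.
This places the double bond between C-5 and C-6.
Assembling the pieces gives dodec-5-ene.

dodec-5-ene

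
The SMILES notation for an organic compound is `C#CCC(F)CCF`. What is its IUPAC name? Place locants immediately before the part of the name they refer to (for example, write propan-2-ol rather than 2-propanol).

The longest chain bearing the multiple bond is 6 carbons long (hexane).
A C≡C triple bond in the chain gives the infix -yne-.
The numbering direction is chosen so that numbering from this end puts the triple bond at C-1 rather than C-5.
That gives the triple bond between C-1 and C-2; fluoro groups at C-4 and C-6.
Putting it together: 4,6-difluorohex-1-yne.

4,6-difluorohex-1-yne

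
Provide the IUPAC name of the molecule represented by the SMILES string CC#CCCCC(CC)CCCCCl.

11-chloro-7-ethylundec-2-yne

The longest carbon chain that includes the multiple bond has 11 carbons, so the parent hydride is undecane.
A C≡C triple bond in the chain gives the infix -yne-.
The numbering direction is chosen so that numbering from this end puts the triple bond at C-2 rather than C-9.
That gives the triple bond between C-2 and C-3; a chloro group at C-11; an ethyl group at C-7.
The substituents are ordered alphabetically, ignoring any di-/tri- multipliers.
Assembling the pieces gives 11-chloro-7-ethylundec-2-yne.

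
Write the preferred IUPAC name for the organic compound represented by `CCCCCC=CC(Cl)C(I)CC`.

The longest chain bearing the multiple bond is 11 carbons long (undecane).
A C=C double bond in the chain gives the infix -ene-.
Number the chain so that numbering from this end puts the double bond at C-5 rather than C-6.
With this numbering: the double bond between C-5 and C-6; a chloro group at C-4; an iodo group at C-3.
Substituent prefixes are cited in alphabetical order (multiplying prefixes like di-/tri- are ignored for ordering).
Putting it together: 4-chloro-3-iodoundec-5-ene.

4-chloro-3-iodoundec-5-ene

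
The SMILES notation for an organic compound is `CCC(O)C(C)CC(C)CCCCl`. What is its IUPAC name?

The longest carbon chain that includes the –OH group has 9 carbons, so the parent hydride is nonane.
The highest-priority functional group is an alcohol (–OH), so the name ends in -ol.
Choose the numbering such that numbering from this end puts the hydroxyl group at C-3 rather than C-7.
That gives the hydroxyl at C-3; a chloro group at C-9; methyl groups at C-4 and C-6.
Prefixes are listed alphabetically: chloro, methyl.
The name is 9-chloro-4,6-dimethylnonan-3-ol.

9-chloro-4,6-dimethylnonan-3-ol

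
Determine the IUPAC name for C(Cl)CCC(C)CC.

The parent chain contains 6 carbons (hexane).
The numbering direction is chosen so that the substituent locant set {1,4} is lower than {3,6} at the first point of difference.
This places a chloro group at C-1; a methyl group at C-4.
Substituent prefixes are cited in alphabetical order (multiplying prefixes like di-/tri- are ignored for ordering).
Assembling the pieces gives 1-chloro-4-methylhexane.

1-chloro-4-methylhexane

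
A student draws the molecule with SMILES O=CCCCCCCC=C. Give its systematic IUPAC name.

non-8-enal

The longest chain bearing the –CHO group and the multiple bond is 9 carbons long (nonane).
The principal characteristic group is an aldehyde (terminal –CHO), named with the suffix -al.
There is one C=C double bond, indicated by the ending -ene.
The numbering direction is chosen so that the aldehyde carbon is C-1 by definition.
That gives the double bond between C-8 and C-9.
Assembling the pieces gives non-8-enal.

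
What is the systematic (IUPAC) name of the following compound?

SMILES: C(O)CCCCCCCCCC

The longest chain bearing the –OH group is 11 carbons long (undecane).
The principal characteristic group is an alcohol (–OH), named with the suffix -ol.
The numbering direction is chosen so that numbering from this end puts the hydroxyl group at C-1 rather than C-11.
This places the hydroxyl at C-1.
Putting it together: undecan-1-ol.

undecan-1-ol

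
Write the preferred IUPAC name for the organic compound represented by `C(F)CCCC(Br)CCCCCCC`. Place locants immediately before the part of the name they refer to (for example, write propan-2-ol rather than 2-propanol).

5-bromo-1-fluorododecane

The parent chain contains 12 carbons (dodecane).
Number the chain so that the substituent locant set {1,5} is lower than {8,12} at the first point of difference.
With this numbering: a bromo group at C-5; a fluoro group at C-1.
The substituents are ordered alphabetically, ignoring any di-/tri- multipliers.
Assembling the pieces gives 5-bromo-1-fluorododecane.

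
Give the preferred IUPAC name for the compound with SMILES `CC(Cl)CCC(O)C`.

The longest chain bearing the –OH group is 6 carbons long (hexane).
The principal characteristic group is an alcohol (–OH), named with the suffix -ol.
The numbering direction is chosen so that numbering from this end puts the hydroxyl group at C-2 rather than C-5.
That gives the hydroxyl at C-2; a chloro group at C-5.
Assembling the pieces gives 5-chlorohexan-2-ol.

5-chlorohexan-2-ol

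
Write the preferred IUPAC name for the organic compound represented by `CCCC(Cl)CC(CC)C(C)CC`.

The longest continuous carbon chain has 9 atoms, so the parent hydride is nonane.
Number the chain so that the substituent locant set {3,4,6} is lower than {4,6,7} at the first point of difference.
With this numbering: a chloro group at C-6; an ethyl group at C-4; a methyl group at C-3.
The substituents are ordered alphabetically, ignoring any di-/tri- multipliers.
Assembling the pieces gives 6-chloro-4-ethyl-3-methylnonane.

6-chloro-4-ethyl-3-methylnonane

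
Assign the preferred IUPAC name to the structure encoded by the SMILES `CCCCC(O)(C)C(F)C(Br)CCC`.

The longest chain bearing the –OH group is 10 carbons long (decane).
The highest-priority functional group is an alcohol (–OH), so the name ends in -ol.
Number the chain so that numbering from this end puts the hydroxyl group at C-5 rather than C-6.
This places the hydroxyl at C-5; a bromo group at C-7; a fluoro group at C-6; a methyl group at C-5.
Prefixes are listed alphabetically: bromo, fluoro, methyl.
The name is 7-bromo-6-fluoro-5-methyldecan-5-ol.

7-bromo-6-fluoro-5-methyldecan-5-ol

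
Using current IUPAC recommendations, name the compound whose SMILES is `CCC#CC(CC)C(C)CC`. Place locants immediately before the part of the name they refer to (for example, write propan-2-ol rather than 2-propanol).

5-ethyl-6-methyloct-3-yne

Counting along the main chain through the multiple bond gives 8 carbons: the parent is octane.
There is one C≡C triple bond, indicated by the ending -yne.
Number the chain so that numbering from this end puts the triple bond at C-3 rather than C-5.
That gives the triple bond between C-3 and C-4; an ethyl group at C-5; a methyl group at C-6.
The substituents are ordered alphabetically, ignoring any di-/tri- multipliers.
Putting it together: 5-ethyl-6-methyloct-3-yne.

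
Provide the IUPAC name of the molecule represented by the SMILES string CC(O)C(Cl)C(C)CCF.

3-chloro-6-fluoro-4-methylhexan-2-ol

The longest carbon chain that includes the –OH group has 6 carbons, so the parent hydride is hexane.
An alcohol (–OH) is the principal characteristic group, giving the suffix -ol.
The numbering direction is chosen so that numbering from this end puts the hydroxyl group at C-2 rather than C-5.
That gives the hydroxyl at C-2; a chloro group at C-3; a fluoro group at C-6; a methyl group at C-4.
The substituents are ordered alphabetically, ignoring any di-/tri- multipliers.
The name is 3-chloro-6-fluoro-4-methylhexan-2-ol.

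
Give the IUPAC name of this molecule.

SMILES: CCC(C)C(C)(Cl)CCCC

The longest continuous carbon chain has 8 atoms, so the parent hydride is octane.
The numbering direction is chosen so that the substituent locant set {3,4,4} is lower than {5,5,6} at the first point of difference.
This places a chloro group at C-4; methyl groups at C-3 and C-4.
Substituent prefixes are cited in alphabetical order (multiplying prefixes like di-/tri- are ignored for ordering).
Assembling the pieces gives 4-chloro-3,4-dimethyloctane.

4-chloro-3,4-dimethyloctane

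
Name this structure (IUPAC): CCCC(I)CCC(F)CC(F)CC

3,5-difluoro-8-iodoundecane

The parent chain contains 11 carbons (undecane).
Choose the numbering such that the substituent locant set {3,5,8} is lower than {4,7,9} at the first point of difference.
This places fluoro groups at C-3 and C-5; an iodo group at C-8.
Prefixes are listed alphabetically: fluoro, iodo.
Assembling the pieces gives 3,5-difluoro-8-iodoundecane.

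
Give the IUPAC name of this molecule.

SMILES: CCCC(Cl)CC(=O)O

Counting along the main chain through the –COOH group gives 6 carbons: the parent is hexane.
The highest-priority functional group is a carboxylic acid (terminal –COOH), so the name ends in -oic acid.
Choose the numbering such that the carboxylic acid carbon is C-1 by definition.
With this numbering: a chloro group at C-3.
The name is 3-chlorohexanoic acid.

3-chlorohexanoic acid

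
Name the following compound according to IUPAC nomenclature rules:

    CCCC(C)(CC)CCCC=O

The longest chain bearing the –CHO group is 8 carbons long (octane).
The highest-priority functional group is an aldehyde (terminal –CHO), so the name ends in -al.
Number the chain so that the aldehyde carbon is C-1 by definition.
That gives an ethyl group at C-5; a methyl group at C-5.
The substituents are ordered alphabetically, ignoring any di-/tri- multipliers.
Putting it together: 5-ethyl-5-methyloctanal.

5-ethyl-5-methyloctanal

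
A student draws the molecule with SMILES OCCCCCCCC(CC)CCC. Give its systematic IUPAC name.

8-ethylundecan-1-ol

The longest carbon chain that includes the –OH group has 11 carbons, so the parent hydride is undecane.
An alcohol (–OH) is the principal characteristic group, giving the suffix -ol.
Choose the numbering such that numbering from this end puts the hydroxyl group at C-1 rather than C-11.
This places the hydroxyl at C-1; an ethyl group at C-8.
Putting it together: 8-ethylundecan-1-ol.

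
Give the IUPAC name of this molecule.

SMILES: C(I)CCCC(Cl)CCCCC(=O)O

The longest chain bearing the –COOH group is 10 carbons long (decane).
The principal characteristic group is a carboxylic acid (terminal –COOH), named with the suffix -oic acid.
Choose the numbering such that the carboxylic acid carbon is C-1 by definition.
That gives a chloro group at C-6; an iodo group at C-10.
The substituents are ordered alphabetically, ignoring any di-/tri- multipliers.
The name is 6-chloro-10-iododecanoic acid.

6-chloro-10-iododecanoic acid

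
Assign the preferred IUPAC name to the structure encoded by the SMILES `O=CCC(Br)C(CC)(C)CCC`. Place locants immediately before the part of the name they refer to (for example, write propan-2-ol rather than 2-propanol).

3-bromo-4-ethyl-4-methylheptanal

The longest chain bearing the –CHO group is 7 carbons long (heptane).
The principal characteristic group is an aldehyde (terminal –CHO), named with the suffix -al.
The numbering direction is chosen so that the aldehyde carbon is C-1 by definition.
That gives a bromo group at C-3; an ethyl group at C-4; a methyl group at C-4.
Prefixes are listed alphabetically: bromo, ethyl, methyl.
The name is 3-bromo-4-ethyl-4-methylheptanal.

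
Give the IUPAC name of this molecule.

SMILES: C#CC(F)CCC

The longest carbon chain that includes the multiple bond has 6 carbons, so the parent hydride is hexane.
A C≡C triple bond in the chain gives the infix -yne-.
Number the chain so that numbering from this end puts the triple bond at C-1 rather than C-5.
That gives the triple bond between C-1 and C-2; a fluoro group at C-3.
Putting it together: 3-fluorohex-1-yne.

3-fluorohex-1-yne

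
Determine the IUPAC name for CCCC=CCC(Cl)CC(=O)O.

3-chloronon-5-enoic acid

Counting along the main chain through the –COOH group and the multiple bond gives 9 carbons: the parent is nonane.
The highest-priority functional group is a carboxylic acid (terminal –COOH), so the name ends in -oic acid.
The chain contains a C=C double bond, so the unsaturation ending is -ene.
Number the chain so that the carboxylic acid carbon is C-1 by definition.
That gives the double bond between C-5 and C-6; a chloro group at C-3.
Putting it together: 3-chloronon-5-enoic acid.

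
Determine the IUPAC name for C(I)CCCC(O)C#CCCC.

The longest carbon chain that includes the –OH group and the multiple bond has 10 carbons, so the parent hydride is decane.
The principal characteristic group is an alcohol (–OH), named with the suffix -ol.
There is one C≡C triple bond, indicated by the ending -yne.
Choose the numbering such that numbering from this end puts the hydroxyl group at C-5 rather than C-6.
This places the hydroxyl at C-5; the triple bond between C-6 and C-7; an iodo group at C-1.
The name is 1-iododec-6-yn-5-ol.

1-iododec-6-yn-5-ol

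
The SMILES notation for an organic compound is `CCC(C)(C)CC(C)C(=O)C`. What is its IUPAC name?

3,5,5-trimethylheptan-2-one

The longest chain bearing the carbonyl is 7 carbons long (heptane).
The principal characteristic group is a ketone (C=O on an internal carbon), named with the suffix -one.
Number the chain so that numbering from this end puts the carbonyl group at C-2 rather than C-6.
That gives the carbonyl at C-2; methyl groups at C-3 and C-5 (×2).
Putting it together: 3,5,5-trimethylheptan-2-one.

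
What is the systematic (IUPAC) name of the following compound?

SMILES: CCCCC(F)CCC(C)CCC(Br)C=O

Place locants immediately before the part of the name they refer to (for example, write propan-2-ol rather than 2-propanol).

2-bromo-8-fluoro-5-methyldodecanal

The longest carbon chain that includes the –CHO group has 12 carbons, so the parent hydride is dodecane.
The principal characteristic group is an aldehyde (terminal –CHO), named with the suffix -al.
Number the chain so that the aldehyde carbon is C-1 by definition.
With this numbering: a bromo group at C-2; a fluoro group at C-8; a methyl group at C-5.
Prefixes are listed alphabetically: bromo, fluoro, methyl.
Assembling the pieces gives 2-bromo-8-fluoro-5-methyldodecanal.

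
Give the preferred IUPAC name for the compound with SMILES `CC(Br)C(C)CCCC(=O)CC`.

8-bromo-7-methylnonan-3-one

Counting along the main chain through the carbonyl gives 9 carbons: the parent is nonane.
The highest-priority functional group is a ketone (C=O on an internal carbon), so the name ends in -one.
Number the chain so that numbering from this end puts the carbonyl group at C-3 rather than C-7.
That gives the carbonyl at C-3; a bromo group at C-8; a methyl group at C-7.
The substituents are ordered alphabetically, ignoring any di-/tri- multipliers.
Assembling the pieces gives 8-bromo-7-methylnonan-3-one.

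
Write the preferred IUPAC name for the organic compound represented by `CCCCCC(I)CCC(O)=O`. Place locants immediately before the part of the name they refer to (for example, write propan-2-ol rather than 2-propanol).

Counting along the main chain through the –COOH group gives 9 carbons: the parent is nonane.
The principal characteristic group is a carboxylic acid (terminal –COOH), named with the suffix -oic acid.
Choose the numbering such that the carboxylic acid carbon is C-1 by definition.
That gives an iodo group at C-4.
The name is 4-iodononanoic acid.

4-iodononanoic acid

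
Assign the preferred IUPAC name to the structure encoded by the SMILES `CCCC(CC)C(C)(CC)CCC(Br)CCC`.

8-bromo-4,5-diethyl-5-methylundecane

The parent chain contains 11 carbons (undecane).
The numbering direction is chosen so that the substituent locant set {4,5,5,8} is lower than {4,7,7,8} at the first point of difference.
With this numbering: a bromo group at C-8; ethyl groups at C-4 and C-5; a methyl group at C-5.
Substituent prefixes are cited in alphabetical order (multiplying prefixes like di-/tri- are ignored for ordering).
The name is 8-bromo-4,5-diethyl-5-methylundecane.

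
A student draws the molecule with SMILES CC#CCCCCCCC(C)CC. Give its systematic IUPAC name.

The longest carbon chain that includes the multiple bond has 12 carbons, so the parent hydride is dodecane.
The chain contains a C≡C triple bond, so the unsaturation ending is -yne.
Choose the numbering such that numbering from this end puts the triple bond at C-2 rather than C-10.
This places the triple bond between C-2 and C-3; a methyl group at C-10.
Putting it together: 10-methyldodec-2-yne.

10-methyldodec-2-yne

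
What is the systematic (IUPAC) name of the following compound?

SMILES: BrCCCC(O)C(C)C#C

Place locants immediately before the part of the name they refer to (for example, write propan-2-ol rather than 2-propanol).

The longest carbon chain that includes the –OH group and the multiple bond has 7 carbons, so the parent hydride is heptane.
The principal characteristic group is an alcohol (–OH), named with the suffix -ol.
The chain contains a C≡C triple bond, so the unsaturation ending is -yne.
The numbering direction is chosen so that numbering from this end puts the triple bond at C-1 rather than C-6.
That gives the hydroxyl at C-4; the triple bond between C-1 and C-2; a bromo group at C-7; a methyl group at C-3.
The substituents are ordered alphabetically, ignoring any di-/tri- multipliers.
Putting it together: 7-bromo-3-methylhept-1-yn-4-ol.

7-bromo-3-methylhept-1-yn-4-ol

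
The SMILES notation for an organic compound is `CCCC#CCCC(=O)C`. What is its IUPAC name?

non-5-yn-2-one

The longest carbon chain that includes the carbonyl and the multiple bond has 9 carbons, so the parent hydride is nonane.
The highest-priority functional group is a ketone (C=O on an internal carbon), so the name ends in -one.
A C≡C triple bond in the chain gives the infix -yne-.
The numbering direction is chosen so that numbering from this end puts the carbonyl group at C-2 rather than C-8.
With this numbering: the carbonyl at C-2; the triple bond between C-5 and C-6.
Putting it together: non-5-yn-2-one.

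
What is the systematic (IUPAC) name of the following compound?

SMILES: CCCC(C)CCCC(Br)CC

The longest carbon chain is 10 atoms: the parent is decane.
Number the chain so that the substituent locant set {3,7} is lower than {4,8} at the first point of difference.
That gives a bromo group at C-3; a methyl group at C-7.
Substituent prefixes are cited in alphabetical order (multiplying prefixes like di-/tri- are ignored for ordering).
Assembling the pieces gives 3-bromo-7-methyldecane.

3-bromo-7-methyldecane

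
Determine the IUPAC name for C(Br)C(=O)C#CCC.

1-bromohex-3-yn-2-one

The longest carbon chain that includes the carbonyl and the multiple bond has 6 carbons, so the parent hydride is hexane.
A ketone (C=O on an internal carbon) is the principal characteristic group, giving the suffix -one.
There is one C≡C triple bond, indicated by the ending -yne.
Number the chain so that numbering from this end puts the carbonyl group at C-2 rather than C-5.
This places the carbonyl at C-2; the triple bond between C-3 and C-4; a bromo group at C-1.
The name is 1-bromohex-3-yn-2-one.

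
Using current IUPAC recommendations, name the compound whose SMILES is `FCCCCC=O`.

5-fluoropentanal

Counting along the main chain through the –CHO group gives 5 carbons: the parent is pentane.
The highest-priority functional group is an aldehyde (terminal –CHO), so the name ends in -al.
Choose the numbering such that the aldehyde carbon is C-1 by definition.
With this numbering: a fluoro group at C-5.
Assembling the pieces gives 5-fluoropentanal.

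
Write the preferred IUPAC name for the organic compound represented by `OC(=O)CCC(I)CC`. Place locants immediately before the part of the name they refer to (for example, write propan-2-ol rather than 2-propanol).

4-iodohexanoic acid

The longest chain bearing the –COOH group is 6 carbons long (hexane).
The highest-priority functional group is a carboxylic acid (terminal –COOH), so the name ends in -oic acid.
Number the chain so that the carboxylic acid carbon is C-1 by definition.
That gives an iodo group at C-4.
Assembling the pieces gives 4-iodohexanoic acid.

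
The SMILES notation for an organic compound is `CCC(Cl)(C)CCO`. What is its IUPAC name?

The longest chain bearing the –OH group is 5 carbons long (pentane).
The highest-priority functional group is an alcohol (–OH), so the name ends in -ol.
Choose the numbering such that numbering from this end puts the hydroxyl group at C-1 rather than C-5.
This places the hydroxyl at C-1; a chloro group at C-3; a methyl group at C-3.
Substituent prefixes are cited in alphabetical order (multiplying prefixes like di-/tri- are ignored for ordering).
Putting it together: 3-chloro-3-methylpentan-1-ol.

3-chloro-3-methylpentan-1-ol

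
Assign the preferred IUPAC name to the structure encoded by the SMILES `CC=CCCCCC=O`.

oct-6-enal

Counting along the main chain through the –CHO group and the multiple bond gives 8 carbons: the parent is octane.
An aldehyde (terminal –CHO) is the principal characteristic group, giving the suffix -al.
A C=C double bond in the chain gives the infix -ene-.
Number the chain so that the aldehyde carbon is C-1 by definition.
With this numbering: the double bond between C-6 and C-7.
Assembling the pieces gives oct-6-enal.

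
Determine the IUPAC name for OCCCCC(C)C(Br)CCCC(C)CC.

6-bromo-5,10-dimethyldodecan-1-ol

The longest carbon chain that includes the –OH group has 12 carbons, so the parent hydride is dodecane.
An alcohol (–OH) is the principal characteristic group, giving the suffix -ol.
The numbering direction is chosen so that numbering from this end puts the hydroxyl group at C-1 rather than C-12.
That gives the hydroxyl at C-1; a bromo group at C-6; methyl groups at C-5 and C-10.
Prefixes are listed alphabetically: bromo, methyl.
Assembling the pieces gives 6-bromo-5,10-dimethyldodecan-1-ol.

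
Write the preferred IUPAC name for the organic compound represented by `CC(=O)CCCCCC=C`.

non-8-en-2-one

The longest chain bearing the carbonyl and the multiple bond is 9 carbons long (nonane).
The principal characteristic group is a ketone (C=O on an internal carbon), named with the suffix -one.
A C=C double bond in the chain gives the infix -ene-.
The numbering direction is chosen so that numbering from this end puts the carbonyl group at C-2 rather than C-8.
This places the carbonyl at C-2; the double bond between C-8 and C-9.
The name is non-8-en-2-one.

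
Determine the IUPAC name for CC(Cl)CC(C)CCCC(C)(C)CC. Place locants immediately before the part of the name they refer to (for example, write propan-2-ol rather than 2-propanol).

2-chloro-4,8,8-trimethyldecane

The parent chain contains 10 carbons (decane).
The numbering direction is chosen so that the substituent locant set {2,4,8,8} is lower than {3,3,7,9} at the first point of difference.
This places a chloro group at C-2; methyl groups at C-4 and C-8 (×2).
Substituent prefixes are cited in alphabetical order (multiplying prefixes like di-/tri- are ignored for ordering).
Putting it together: 2-chloro-4,8,8-trimethyldecane.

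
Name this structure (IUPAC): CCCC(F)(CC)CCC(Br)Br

1,1-dibromo-4-ethyl-4-fluoroheptane

The longest carbon chain is 7 atoms: the parent is heptane.
Choose the numbering such that the substituent locant set {1,1,4,4} is lower than {4,4,7,7} at the first point of difference.
This places two bromo groups at C-1; an ethyl group at C-4; a fluoro group at C-4.
Substituent prefixes are cited in alphabetical order (multiplying prefixes like di-/tri- are ignored for ordering).
Assembling the pieces gives 1,1-dibromo-4-ethyl-4-fluoroheptane.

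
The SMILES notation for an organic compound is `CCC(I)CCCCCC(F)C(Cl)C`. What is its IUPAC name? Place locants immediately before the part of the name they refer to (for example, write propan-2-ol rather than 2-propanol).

2-chloro-3-fluoro-9-iodoundecane

The longest carbon chain is 11 atoms: the parent is undecane.
Number the chain so that the substituent locant set {2,3,9} is lower than {3,9,10} at the first point of difference.
That gives a chloro group at C-2; a fluoro group at C-3; an iodo group at C-9.
Substituent prefixes are cited in alphabetical order (multiplying prefixes like di-/tri- are ignored for ordering).
The name is 2-chloro-3-fluoro-9-iodoundecane.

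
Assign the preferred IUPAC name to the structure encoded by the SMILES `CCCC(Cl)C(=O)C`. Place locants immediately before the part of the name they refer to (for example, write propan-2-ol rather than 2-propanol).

The longest carbon chain that includes the carbonyl has 6 carbons, so the parent hydride is hexane.
The principal characteristic group is a ketone (C=O on an internal carbon), named with the suffix -one.
Number the chain so that numbering from this end puts the carbonyl group at C-2 rather than C-5.
With this numbering: the carbonyl at C-2; a chloro group at C-3.
Assembling the pieces gives 3-chlorohexan-2-one.

3-chlorohexan-2-one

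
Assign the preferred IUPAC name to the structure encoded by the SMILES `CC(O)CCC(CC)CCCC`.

5-ethylnonan-2-ol

The longest carbon chain that includes the –OH group has 9 carbons, so the parent hydride is nonane.
An alcohol (–OH) is the principal characteristic group, giving the suffix -ol.
Number the chain so that numbering from this end puts the hydroxyl group at C-2 rather than C-8.
With this numbering: the hydroxyl at C-2; an ethyl group at C-5.
Putting it together: 5-ethylnonan-2-ol.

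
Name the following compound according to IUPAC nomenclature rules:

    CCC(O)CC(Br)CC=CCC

The longest chain bearing the –OH group and the multiple bond is 10 carbons long (decane).
An alcohol (–OH) is the principal characteristic group, giving the suffix -ol.
The chain contains a C=C double bond, so the unsaturation ending is -ene.
The numbering direction is chosen so that numbering from this end puts the hydroxyl group at C-3 rather than C-8.
With this numbering: the hydroxyl at C-3; the double bond between C-7 and C-8; a bromo group at C-5.
The name is 5-bromodec-7-en-3-ol.

5-bromodec-7-en-3-ol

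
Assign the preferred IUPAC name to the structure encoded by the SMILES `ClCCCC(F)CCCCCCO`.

10-chloro-7-fluorodecan-1-ol

The longest chain bearing the –OH group is 10 carbons long (decane).
An alcohol (–OH) is the principal characteristic group, giving the suffix -ol.
The numbering direction is chosen so that numbering from this end puts the hydroxyl group at C-1 rather than C-10.
That gives the hydroxyl at C-1; a chloro group at C-10; a fluoro group at C-7.
The substituents are ordered alphabetically, ignoring any di-/tri- multipliers.
Assembling the pieces gives 10-chloro-7-fluorodecan-1-ol.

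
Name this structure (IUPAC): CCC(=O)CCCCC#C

The longest chain bearing the carbonyl and the multiple bond is 9 carbons long (nonane).
The highest-priority functional group is a ketone (C=O on an internal carbon), so the name ends in -one.
A C≡C triple bond in the chain gives the infix -yne-.
Choose the numbering such that numbering from this end puts the carbonyl group at C-3 rather than C-7.
This places the carbonyl at C-3; the triple bond between C-8 and C-9.
The name is non-8-yn-3-one.

non-8-yn-3-one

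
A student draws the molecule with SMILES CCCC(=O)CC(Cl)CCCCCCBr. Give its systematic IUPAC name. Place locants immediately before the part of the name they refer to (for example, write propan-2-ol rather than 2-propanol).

12-bromo-6-chlorododecan-4-one

The longest carbon chain that includes the carbonyl has 12 carbons, so the parent hydride is dodecane.
A ketone (C=O on an internal carbon) is the principal characteristic group, giving the suffix -one.
Number the chain so that numbering from this end puts the carbonyl group at C-4 rather than C-9.
This places the carbonyl at C-4; a bromo group at C-12; a chloro group at C-6.
Prefixes are listed alphabetically: bromo, chloro.
Assembling the pieces gives 12-bromo-6-chlorododecan-4-one.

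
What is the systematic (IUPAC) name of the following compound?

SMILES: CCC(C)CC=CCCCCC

Counting along the main chain through the multiple bond gives 11 carbons: the parent is undecane.
A C=C double bond in the chain gives the infix -ene-.
Choose the numbering such that numbering from this end puts the double bond at C-5 rather than C-6.
That gives the double bond between C-5 and C-6; a methyl group at C-3.
Assembling the pieces gives 3-methylundec-5-ene.

3-methylundec-5-ene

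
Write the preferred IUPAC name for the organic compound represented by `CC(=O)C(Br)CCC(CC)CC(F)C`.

Counting along the main chain through the carbonyl gives 9 carbons: the parent is nonane.
A ketone (C=O on an internal carbon) is the principal characteristic group, giving the suffix -one.
Number the chain so that numbering from this end puts the carbonyl group at C-2 rather than C-8.
With this numbering: the carbonyl at C-2; a bromo group at C-3; an ethyl group at C-6; a fluoro group at C-8.
Substituent prefixes are cited in alphabetical order (multiplying prefixes like di-/tri- are ignored for ordering).
Assembling the pieces gives 3-bromo-6-ethyl-8-fluorononan-2-one.

3-bromo-6-ethyl-8-fluorononan-2-one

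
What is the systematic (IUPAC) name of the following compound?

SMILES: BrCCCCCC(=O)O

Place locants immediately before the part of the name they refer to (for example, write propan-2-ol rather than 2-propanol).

6-bromohexanoic acid

The longest chain bearing the –COOH group is 6 carbons long (hexane).
The highest-priority functional group is a carboxylic acid (terminal –COOH), so the name ends in -oic acid.
The numbering direction is chosen so that the carboxylic acid carbon is C-1 by definition.
With this numbering: a bromo group at C-6.
Assembling the pieces gives 6-bromohexanoic acid.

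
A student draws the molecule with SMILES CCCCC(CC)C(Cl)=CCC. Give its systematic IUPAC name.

4-chloro-5-ethylnon-3-ene

Counting along the main chain through the multiple bond gives 9 carbons: the parent is nonane.
The chain contains a C=C double bond, so the unsaturation ending is -ene.
Number the chain so that numbering from this end puts the double bond at C-3 rather than C-6.
With this numbering: the double bond between C-3 and C-4; a chloro group at C-4; an ethyl group at C-5.
Substituent prefixes are cited in alphabetical order (multiplying prefixes like di-/tri- are ignored for ordering).
Assembling the pieces gives 4-chloro-5-ethylnon-3-ene.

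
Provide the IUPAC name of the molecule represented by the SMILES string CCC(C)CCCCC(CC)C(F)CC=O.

4-ethyl-3-fluoro-9-methylundecanal

The longest chain bearing the –CHO group is 11 carbons long (undecane).
The highest-priority functional group is an aldehyde (terminal –CHO), so the name ends in -al.
The numbering direction is chosen so that the aldehyde carbon is C-1 by definition.
With this numbering: an ethyl group at C-4; a fluoro group at C-3; a methyl group at C-9.
The substituents are ordered alphabetically, ignoring any di-/tri- multipliers.
Putting it together: 4-ethyl-3-fluoro-9-methylundecanal.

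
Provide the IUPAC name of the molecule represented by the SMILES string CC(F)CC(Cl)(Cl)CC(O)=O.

3,3-dichloro-5-fluorohexanoic acid

The longest chain bearing the –COOH group is 6 carbons long (hexane).
The highest-priority functional group is a carboxylic acid (terminal –COOH), so the name ends in -oic acid.
Number the chain so that the carboxylic acid carbon is C-1 by definition.
With this numbering: two chloro groups at C-3; a fluoro group at C-5.
Substituent prefixes are cited in alphabetical order (multiplying prefixes like di-/tri- are ignored for ordering).
Assembling the pieces gives 3,3-dichloro-5-fluorohexanoic acid.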